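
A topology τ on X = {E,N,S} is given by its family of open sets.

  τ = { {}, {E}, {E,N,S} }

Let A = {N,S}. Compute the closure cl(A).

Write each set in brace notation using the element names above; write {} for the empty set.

{N,S}

closure: X∖int(X∖A) = X∖{E} = {N,S}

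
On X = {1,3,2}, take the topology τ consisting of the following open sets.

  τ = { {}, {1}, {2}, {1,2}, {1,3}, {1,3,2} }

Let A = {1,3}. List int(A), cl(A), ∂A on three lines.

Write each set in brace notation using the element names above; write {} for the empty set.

opens ⊆ A: {}, {1}, {1,3}; union → int = {1,3}
complement {2}; its interior {2}; cl(A) = X∖{2} = {1,3}
boundary = {1,3} ∖ {1,3} = {}

int(A) = {1,3}
cl(A)  = {1,3}
∂A     = {}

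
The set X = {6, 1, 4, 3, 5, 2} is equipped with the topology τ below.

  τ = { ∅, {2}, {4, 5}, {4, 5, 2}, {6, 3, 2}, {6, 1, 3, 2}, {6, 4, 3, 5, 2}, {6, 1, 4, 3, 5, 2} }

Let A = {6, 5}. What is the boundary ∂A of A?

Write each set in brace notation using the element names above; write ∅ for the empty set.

interior: largest open inside A is ∅ (from ∅)
cl via duality: int({1, 4, 3, 2}) = {2}, so X∖{2} = {6, 1, 4, 3, 5}
cl∖int = {6, 1, 4, 3, 5}

{6, 1, 4, 3, 5}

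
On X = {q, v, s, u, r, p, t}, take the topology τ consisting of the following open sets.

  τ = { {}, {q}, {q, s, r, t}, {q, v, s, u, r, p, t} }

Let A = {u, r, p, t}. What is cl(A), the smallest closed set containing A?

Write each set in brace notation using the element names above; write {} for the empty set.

{v, s, u, r, p, t}

closure: X∖int(X∖A) = X∖{q} = {v, s, u, r, p, t}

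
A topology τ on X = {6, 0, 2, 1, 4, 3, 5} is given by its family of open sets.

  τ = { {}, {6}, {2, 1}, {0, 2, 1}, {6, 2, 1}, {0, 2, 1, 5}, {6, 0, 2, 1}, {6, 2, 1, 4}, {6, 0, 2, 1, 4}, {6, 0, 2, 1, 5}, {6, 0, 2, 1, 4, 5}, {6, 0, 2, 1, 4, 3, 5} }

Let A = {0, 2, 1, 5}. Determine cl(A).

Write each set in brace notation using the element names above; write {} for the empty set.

{0, 2, 1, 4, 3, 5}

complement {6, 4, 3}; its interior {6}; cl(A) = X∖{6} = {0, 2, 1, 4, 3, 5}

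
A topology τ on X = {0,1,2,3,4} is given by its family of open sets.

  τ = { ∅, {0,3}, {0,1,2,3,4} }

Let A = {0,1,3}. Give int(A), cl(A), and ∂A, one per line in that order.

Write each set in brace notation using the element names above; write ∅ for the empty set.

U open, U⊆A: ∅, {0,3}. int(A) = ⋃ = {0,3}
X∖A={2,4}, int(X∖A)=∅, hence cl(A)={0,1,2,3,4}
∂A: remove int from cl → {1,2,4}

int(A) = {0,3}
cl(A)  = {0,1,2,3,4}
∂A     = {1,2,4}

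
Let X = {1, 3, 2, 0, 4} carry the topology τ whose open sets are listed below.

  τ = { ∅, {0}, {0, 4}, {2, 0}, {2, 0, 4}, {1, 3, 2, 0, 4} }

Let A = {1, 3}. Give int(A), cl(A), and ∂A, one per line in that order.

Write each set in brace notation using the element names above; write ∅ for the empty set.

int(A) = ∅
cl(A)  = {1, 3}
∂A     = {1, 3}

open subsets of A: ∅; so int(A) = ∅
closure: X∖int(X∖A) = X∖{2, 0, 4} = {1, 3}
∂A = {1, 3} minus ∅ = {1, 3}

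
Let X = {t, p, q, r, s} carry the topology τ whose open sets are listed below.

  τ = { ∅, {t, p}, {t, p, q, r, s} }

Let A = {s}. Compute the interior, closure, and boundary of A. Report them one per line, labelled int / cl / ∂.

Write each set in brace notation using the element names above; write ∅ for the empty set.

opens ⊆ A: ∅; union → int = ∅
complement {t, p, q, r}; its interior {t, p}; cl(A) = X∖{t, p} = {q, r, s}
boundary = {q, r, s} ∖ ∅ = {q, r, s}

int(A) = ∅
cl(A)  = {q, r, s}
∂A     = {q, r, s}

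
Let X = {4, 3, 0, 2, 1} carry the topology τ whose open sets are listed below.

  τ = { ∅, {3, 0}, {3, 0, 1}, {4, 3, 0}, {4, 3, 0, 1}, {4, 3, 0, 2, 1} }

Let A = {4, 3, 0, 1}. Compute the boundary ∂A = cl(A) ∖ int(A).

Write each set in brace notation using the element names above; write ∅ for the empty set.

{2}

opens ⊆ A: ∅, {3, 0}, {3, 0, 1}, {4, 3, 0}, {4, 3, 0, 1}; union → int = {4, 3, 0, 1}
complement {2}; its interior ∅; cl(A) = X∖∅ = {4, 3, 0, 2, 1}
boundary = {4, 3, 0, 2, 1} ∖ {4, 3, 0, 1} = {2}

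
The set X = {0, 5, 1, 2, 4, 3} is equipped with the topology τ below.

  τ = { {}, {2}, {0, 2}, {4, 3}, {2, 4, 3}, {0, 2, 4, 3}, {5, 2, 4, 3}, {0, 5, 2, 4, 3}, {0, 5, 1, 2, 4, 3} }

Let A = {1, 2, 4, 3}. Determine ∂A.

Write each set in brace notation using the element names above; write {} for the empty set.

{0, 5, 1}

open subsets of A: {}, {2}, {4, 3}, {2, 4, 3}; so int(A) = {2, 4, 3}
closure: X∖int(X∖A) = X∖{} = {0, 5, 1, 2, 4, 3}
∂A = {0, 5, 1, 2, 4, 3} minus {2, 4, 3} = {0, 5, 1}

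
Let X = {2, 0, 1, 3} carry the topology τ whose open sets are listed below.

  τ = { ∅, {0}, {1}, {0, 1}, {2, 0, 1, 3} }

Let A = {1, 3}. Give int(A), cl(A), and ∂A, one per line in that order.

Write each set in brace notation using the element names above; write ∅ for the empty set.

U open, U⊆A: ∅, {1}. int(A) = ⋃ = {1}
X∖A={2, 0}, int(X∖A)={0}, hence cl(A)={2, 1, 3}
∂A: remove int from cl → {2, 3}

int(A) = {1}
cl(A)  = {2, 1, 3}
∂A     = {2, 3}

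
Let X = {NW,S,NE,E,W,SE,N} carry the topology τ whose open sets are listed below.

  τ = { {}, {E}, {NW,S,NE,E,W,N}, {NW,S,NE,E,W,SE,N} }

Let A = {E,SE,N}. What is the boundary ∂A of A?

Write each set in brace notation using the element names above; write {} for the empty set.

U open, U⊆A: {}, {E}. int(A) = ⋃ = {E}
X∖A={NW,S,NE,W}, int(X∖A)={}, hence cl(A)={NW,S,NE,E,W,SE,N}
∂A: remove int from cl → {NW,S,NE,W,SE,N}

{NW,S,NE,W,SE,N}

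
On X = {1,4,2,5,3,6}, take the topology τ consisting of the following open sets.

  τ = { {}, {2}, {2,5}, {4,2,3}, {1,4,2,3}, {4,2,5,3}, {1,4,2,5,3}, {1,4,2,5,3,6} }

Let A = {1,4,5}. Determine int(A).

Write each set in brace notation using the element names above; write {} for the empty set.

{}

open subsets of A: {}; so int(A) = {}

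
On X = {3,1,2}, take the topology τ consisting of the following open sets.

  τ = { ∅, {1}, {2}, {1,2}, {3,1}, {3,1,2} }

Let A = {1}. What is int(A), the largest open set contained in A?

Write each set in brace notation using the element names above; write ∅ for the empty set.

interior: largest open inside A is {1} (from ∅, {1})

{1}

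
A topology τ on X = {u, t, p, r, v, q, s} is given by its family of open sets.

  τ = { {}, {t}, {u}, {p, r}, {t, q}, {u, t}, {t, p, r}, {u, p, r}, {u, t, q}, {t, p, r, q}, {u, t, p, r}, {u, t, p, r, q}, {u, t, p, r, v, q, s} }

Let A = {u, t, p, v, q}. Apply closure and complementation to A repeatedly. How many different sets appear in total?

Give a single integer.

closure: X∖int(X∖A) = X∖{} = {u, t, p, r, v, q, s}
Let k=closure and c=complement:
  1. A     = {u, t, p, v, q}
  2. kA    = {u, t, p, r, v, q, s}
  3. cA    = {r, s}
  4. ckA   = {}
  5. kcA   = {p, r, v, s}
  6. ckcA  = {u, t, q}
  7. kckcA = {u, t, v, q, s}
  8. ckckcA = {p, r}
— saturated at 8

8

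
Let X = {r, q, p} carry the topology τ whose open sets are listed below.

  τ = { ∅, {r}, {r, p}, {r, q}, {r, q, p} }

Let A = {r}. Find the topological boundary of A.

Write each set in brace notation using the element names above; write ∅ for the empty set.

{q, p}

opens ⊆ A: ∅, {r}; union → int = {r}
complement {q, p}; its interior ∅; cl(A) = X∖∅ = {r, q, p}
boundary = {r, q, p} ∖ {r} = {q, p}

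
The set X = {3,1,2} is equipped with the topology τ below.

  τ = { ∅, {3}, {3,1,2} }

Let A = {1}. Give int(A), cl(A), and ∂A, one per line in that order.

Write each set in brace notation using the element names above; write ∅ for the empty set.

open subsets of A: ∅; so int(A) = ∅
closure: X∖int(X∖A) = X∖{3} = {1,2}
∂A = {1,2} minus ∅ = {1,2}

int(A) = ∅
cl(A)  = {1,2}
∂A     = {1,2}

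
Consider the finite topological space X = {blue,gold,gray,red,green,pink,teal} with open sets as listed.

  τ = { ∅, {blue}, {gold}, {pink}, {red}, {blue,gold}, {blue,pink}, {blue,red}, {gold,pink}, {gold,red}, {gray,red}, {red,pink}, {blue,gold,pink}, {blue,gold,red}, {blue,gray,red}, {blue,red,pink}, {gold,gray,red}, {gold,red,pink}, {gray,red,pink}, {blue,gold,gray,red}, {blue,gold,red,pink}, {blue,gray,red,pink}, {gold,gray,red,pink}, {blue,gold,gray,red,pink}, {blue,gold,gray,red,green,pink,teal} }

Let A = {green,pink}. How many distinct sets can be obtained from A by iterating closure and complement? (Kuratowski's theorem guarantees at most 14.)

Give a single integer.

closure: X∖int(X∖A) = X∖{blue,gold,gray,red} = {green,pink,teal}
Let k=closure and c=complement:
  1. A     = {green,pink}
  2. kA    = {green,pink,teal}
  3. cA    = {blue,gold,gray,red,teal}
  4. ckA   = {blue,gold,gray,red}
  5. kcA   = {blue,gold,gray,red,green,teal}
  6. ckcA  = {pink}
— saturated at 6

6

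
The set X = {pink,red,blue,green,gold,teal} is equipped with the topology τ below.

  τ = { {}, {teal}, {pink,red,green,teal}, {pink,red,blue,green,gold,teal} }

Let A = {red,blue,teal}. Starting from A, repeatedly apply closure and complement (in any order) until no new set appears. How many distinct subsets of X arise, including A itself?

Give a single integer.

6

cl via duality: int({pink,green,gold}) = {}, so X∖{} = {pink,red,blue,green,gold,teal}
Write k for closure, c for complement:
  1. A     = {red,blue,teal}
  2. kA    = {pink,red,blue,green,gold,teal}
  3. cA    = {pink,green,gold}
  4. ckA   = {}
  5. kcA   = {pink,red,blue,green,gold}
  6. ckcA  = {teal}
applying k or c yields no new set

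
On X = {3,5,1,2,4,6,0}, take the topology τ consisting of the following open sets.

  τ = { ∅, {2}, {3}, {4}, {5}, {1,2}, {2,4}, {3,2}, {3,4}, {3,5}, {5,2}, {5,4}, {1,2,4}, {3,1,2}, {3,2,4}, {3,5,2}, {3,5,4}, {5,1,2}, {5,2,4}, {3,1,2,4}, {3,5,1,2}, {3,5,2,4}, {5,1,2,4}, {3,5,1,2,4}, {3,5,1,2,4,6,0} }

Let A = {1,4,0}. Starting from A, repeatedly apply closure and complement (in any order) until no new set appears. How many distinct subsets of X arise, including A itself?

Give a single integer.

8

X∖A={3,5,2,6}, int(X∖A)={3,5,2}, hence cl(A)={1,4,6,0}
Orbit (k=closure, c=complement):
  1. A     = {1,4,0}
  2. kA    = {1,4,6,0}
  3. cA    = {3,5,2,6}
  4. ckA   = {3,5,2}
  5. kcA   = {3,5,1,2,6,0}
  6. ckcA  = {4}
  7. kckcA = {4,6,0}
  8. ckckcA = {3,5,1,2}
(closed under both — stop)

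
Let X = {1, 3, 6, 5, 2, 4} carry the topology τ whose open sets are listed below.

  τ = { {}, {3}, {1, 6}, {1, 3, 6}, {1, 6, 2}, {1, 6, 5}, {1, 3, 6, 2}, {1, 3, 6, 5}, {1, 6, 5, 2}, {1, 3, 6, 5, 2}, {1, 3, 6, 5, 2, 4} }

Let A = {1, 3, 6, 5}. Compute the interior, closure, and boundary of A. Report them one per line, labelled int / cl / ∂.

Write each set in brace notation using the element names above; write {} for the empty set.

int(A) = {1, 3, 6, 5}
cl(A)  = {1, 3, 6, 5, 2, 4}
∂A     = {2, 4}

interior: largest open inside A is {1, 3, 6, 5} (from {}, {3}, {1, 6}, {1, 6, 5}, {1, 3, 6}, {1, 3, 6, 5})
cl via duality: int({2, 4}) = {}, so X∖{} = {1, 3, 6, 5, 2, 4}
cl∖int = {2, 4}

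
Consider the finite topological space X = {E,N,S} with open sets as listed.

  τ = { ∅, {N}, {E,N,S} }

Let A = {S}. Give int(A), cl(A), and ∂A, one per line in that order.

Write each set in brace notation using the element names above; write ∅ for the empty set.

U open, U⊆A: ∅. int(A) = ⋃ = ∅
X∖A={E,N}, int(X∖A)={N}, hence cl(A)={E,S}
∂A: remove int from cl → {E,S}

int(A) = ∅
cl(A)  = {E,S}
∂A     = {E,S}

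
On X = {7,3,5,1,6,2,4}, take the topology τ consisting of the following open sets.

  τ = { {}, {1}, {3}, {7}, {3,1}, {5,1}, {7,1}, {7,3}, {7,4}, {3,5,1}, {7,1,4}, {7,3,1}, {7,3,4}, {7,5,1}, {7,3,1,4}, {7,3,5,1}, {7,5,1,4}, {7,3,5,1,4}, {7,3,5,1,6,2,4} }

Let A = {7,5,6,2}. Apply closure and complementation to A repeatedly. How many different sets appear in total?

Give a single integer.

cl via duality: int({3,1,4}) = {3,1}, so X∖{3,1} = {7,5,6,2,4}
Write k for closure, c for complement:
  1. A     = {7,5,6,2}
  2. kA    = {7,5,6,2,4}
  3. cA    = {3,1,4}
  4. ckA   = {3,1}
  5. kcA   = {3,5,1,6,2,4}
  6. kckA  = {3,5,1,6,2}
  7. ckcA  = {7}
  8. ckckA = {7,4}
  9. kckcA = {7,6,2,4}
  10. ckckcA = {3,5,1}
applying k or c yields no new set

10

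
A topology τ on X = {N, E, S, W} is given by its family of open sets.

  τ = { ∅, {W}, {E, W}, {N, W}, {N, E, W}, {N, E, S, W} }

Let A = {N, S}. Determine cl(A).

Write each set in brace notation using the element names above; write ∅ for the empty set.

{N, S}

cl via duality: int({E, W}) = {E, W}, so X∖{E, W} = {N, S}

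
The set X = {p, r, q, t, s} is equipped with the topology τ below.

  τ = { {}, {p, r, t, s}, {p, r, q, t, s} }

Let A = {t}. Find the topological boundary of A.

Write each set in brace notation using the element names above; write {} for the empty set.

{p, r, q, t, s}

open subsets of A: {}; so int(A) = {}
closure: X∖int(X∖A) = X∖{} = {p, r, q, t, s}
∂A = {p, r, q, t, s} minus {} = {p, r, q, t, s}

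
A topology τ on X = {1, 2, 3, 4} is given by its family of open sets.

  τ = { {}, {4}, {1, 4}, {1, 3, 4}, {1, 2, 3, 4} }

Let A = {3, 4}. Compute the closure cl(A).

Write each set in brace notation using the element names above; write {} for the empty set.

{1, 2, 3, 4}

closure: X∖int(X∖A) = X∖{} = {1, 2, 3, 4}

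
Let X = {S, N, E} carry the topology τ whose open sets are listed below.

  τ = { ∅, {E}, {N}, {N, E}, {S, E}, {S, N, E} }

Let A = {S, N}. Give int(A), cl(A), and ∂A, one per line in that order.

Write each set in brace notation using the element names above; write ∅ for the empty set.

interior: largest open inside A is {N} (from ∅, {N})
cl via duality: int({E}) = {E}, so X∖{E} = {S, N}
cl∖int = {S}

int(A) = {N}
cl(A)  = {S, N}
∂A     = {S}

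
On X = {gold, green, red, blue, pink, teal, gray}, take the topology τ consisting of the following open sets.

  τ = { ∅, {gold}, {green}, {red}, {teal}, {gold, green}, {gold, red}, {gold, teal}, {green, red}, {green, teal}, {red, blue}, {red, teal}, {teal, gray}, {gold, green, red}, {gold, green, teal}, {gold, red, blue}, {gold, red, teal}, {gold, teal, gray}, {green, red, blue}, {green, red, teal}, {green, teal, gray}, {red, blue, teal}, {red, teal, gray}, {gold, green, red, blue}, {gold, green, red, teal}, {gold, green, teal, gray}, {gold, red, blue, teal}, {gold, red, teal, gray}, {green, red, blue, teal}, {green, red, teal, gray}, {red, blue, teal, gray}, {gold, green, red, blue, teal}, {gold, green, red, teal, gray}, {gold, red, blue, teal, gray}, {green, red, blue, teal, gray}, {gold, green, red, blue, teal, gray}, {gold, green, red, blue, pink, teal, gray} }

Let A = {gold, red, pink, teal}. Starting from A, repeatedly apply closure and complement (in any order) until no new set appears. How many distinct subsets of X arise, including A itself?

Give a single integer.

8

closure: X∖int(X∖A) = X∖{green} = {gold, red, blue, pink, teal, gray}
Let k=closure and c=complement:
  1. A     = {gold, red, pink, teal}
  2. kA    = {gold, red, blue, pink, teal, gray}
  3. cA    = {green, blue, gray}
  4. ckA   = {green}
  5. kcA   = {green, blue, pink, gray}
  6. kckA  = {green, pink}
  7. ckcA  = {gold, red, teal}
  8. ckckA = {gold, red, blue, teal, gray}
— saturated at 8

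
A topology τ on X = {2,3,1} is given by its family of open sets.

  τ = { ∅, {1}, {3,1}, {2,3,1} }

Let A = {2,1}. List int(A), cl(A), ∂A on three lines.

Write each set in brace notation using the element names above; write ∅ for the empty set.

interior: largest open inside A is {1} (from ∅, {1})
cl via duality: int({3}) = ∅, so X∖∅ = {2,3,1}
cl∖int = {2,3}

int(A) = {1}
cl(A)  = {2,3,1}
∂A     = {2,3}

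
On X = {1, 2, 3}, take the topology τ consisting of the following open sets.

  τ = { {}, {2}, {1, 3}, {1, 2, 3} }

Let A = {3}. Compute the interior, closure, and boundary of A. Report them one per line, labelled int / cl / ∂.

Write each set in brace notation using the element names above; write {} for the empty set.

int(A) = {}
cl(A)  = {1, 3}
∂A     = {1, 3}

U open, U⊆A: {}. int(A) = ⋃ = {}
X∖A={1, 2}, int(X∖A)={2}, hence cl(A)={1, 3}
∂A: remove int from cl → {1, 3}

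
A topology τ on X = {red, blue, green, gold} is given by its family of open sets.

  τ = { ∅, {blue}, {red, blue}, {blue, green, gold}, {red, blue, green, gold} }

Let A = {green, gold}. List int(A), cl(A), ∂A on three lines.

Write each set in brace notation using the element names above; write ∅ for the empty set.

opens ⊆ A: ∅; union → int = ∅
complement {red, blue}; its interior {red, blue}; cl(A) = X∖{red, blue} = {green, gold}
boundary = {green, gold} ∖ ∅ = {green, gold}

int(A) = ∅
cl(A)  = {green, gold}
∂A     = {green, gold}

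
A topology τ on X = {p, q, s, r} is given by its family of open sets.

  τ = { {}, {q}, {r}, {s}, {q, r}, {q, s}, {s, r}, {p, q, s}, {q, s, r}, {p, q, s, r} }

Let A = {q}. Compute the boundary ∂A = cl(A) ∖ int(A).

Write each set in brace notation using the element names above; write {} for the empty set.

{p}

U open, U⊆A: {}, {q}. int(A) = ⋃ = {q}
X∖A={p, s, r}, int(X∖A)={s, r}, hence cl(A)={p, q}
∂A: remove int from cl → {p}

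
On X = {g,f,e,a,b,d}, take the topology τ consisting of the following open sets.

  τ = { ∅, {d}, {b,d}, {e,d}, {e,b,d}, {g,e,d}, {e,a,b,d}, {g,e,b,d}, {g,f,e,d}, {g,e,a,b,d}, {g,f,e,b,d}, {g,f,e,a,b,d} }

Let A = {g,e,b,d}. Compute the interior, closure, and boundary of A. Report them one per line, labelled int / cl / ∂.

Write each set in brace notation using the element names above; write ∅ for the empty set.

U open, U⊆A: ∅, {d}, {e,d}, {b,d}, {e,b,d}, {g,e,d}, {g,e,b,d}. int(A) = ⋃ = {g,e,b,d}
X∖A={f,a}, int(X∖A)=∅, hence cl(A)={g,f,e,a,b,d}
∂A: remove int from cl → {f,a}

int(A) = {g,e,b,d}
cl(A)  = {g,f,e,a,b,d}
∂A     = {f,a}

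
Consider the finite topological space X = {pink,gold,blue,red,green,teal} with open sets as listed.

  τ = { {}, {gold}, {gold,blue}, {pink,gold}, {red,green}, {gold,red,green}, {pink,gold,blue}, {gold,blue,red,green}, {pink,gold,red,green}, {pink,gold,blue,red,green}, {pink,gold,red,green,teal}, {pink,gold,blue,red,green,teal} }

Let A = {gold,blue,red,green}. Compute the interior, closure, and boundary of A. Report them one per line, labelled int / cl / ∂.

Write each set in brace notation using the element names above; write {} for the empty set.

opens ⊆ A: {}, {gold}, {gold,blue}, {red,green}, {gold,red,green}, {gold,blue,red,green}; union → int = {gold,blue,red,green}
complement {pink,teal}; its interior {}; cl(A) = X∖{} = {pink,gold,blue,red,green,teal}
boundary = {pink,gold,blue,red,green,teal} ∖ {gold,blue,red,green} = {pink,teal}

int(A) = {gold,blue,red,green}
cl(A)  = {pink,gold,blue,red,green,teal}
∂A     = {pink,teal}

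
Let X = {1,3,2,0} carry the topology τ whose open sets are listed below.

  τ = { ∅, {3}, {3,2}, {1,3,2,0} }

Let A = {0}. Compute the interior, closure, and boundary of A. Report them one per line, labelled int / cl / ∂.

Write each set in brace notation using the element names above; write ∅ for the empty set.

open subsets of A: ∅; so int(A) = ∅
closure: X∖int(X∖A) = X∖{3,2} = {1,0}
∂A = {1,0} minus ∅ = {1,0}

int(A) = ∅
cl(A)  = {1,0}
∂A     = {1,0}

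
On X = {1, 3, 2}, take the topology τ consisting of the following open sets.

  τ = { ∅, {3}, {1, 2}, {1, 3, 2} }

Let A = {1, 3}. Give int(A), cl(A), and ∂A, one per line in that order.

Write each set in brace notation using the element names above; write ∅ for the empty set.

opens ⊆ A: ∅, {3}; union → int = {3}
complement {2}; its interior ∅; cl(A) = X∖∅ = {1, 3, 2}
boundary = {1, 3, 2} ∖ {3} = {1, 2}

int(A) = {3}
cl(A)  = {1, 3, 2}
∂A     = {1, 2}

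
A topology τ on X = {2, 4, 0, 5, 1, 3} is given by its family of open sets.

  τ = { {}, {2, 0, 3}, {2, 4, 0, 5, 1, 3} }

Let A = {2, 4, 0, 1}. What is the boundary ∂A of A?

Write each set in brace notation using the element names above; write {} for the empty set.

{2, 4, 0, 5, 1, 3}

open subsets of A: {}; so int(A) = {}
closure: X∖int(X∖A) = X∖{} = {2, 4, 0, 5, 1, 3}
∂A = {2, 4, 0, 5, 1, 3} minus {} = {2, 4, 0, 5, 1, 3}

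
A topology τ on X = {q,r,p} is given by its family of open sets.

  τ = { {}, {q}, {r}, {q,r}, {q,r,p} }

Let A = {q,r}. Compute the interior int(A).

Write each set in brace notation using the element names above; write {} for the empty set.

interior: largest open inside A is {q,r} (from {}, {q}, {r}, {q,r})

{q,r}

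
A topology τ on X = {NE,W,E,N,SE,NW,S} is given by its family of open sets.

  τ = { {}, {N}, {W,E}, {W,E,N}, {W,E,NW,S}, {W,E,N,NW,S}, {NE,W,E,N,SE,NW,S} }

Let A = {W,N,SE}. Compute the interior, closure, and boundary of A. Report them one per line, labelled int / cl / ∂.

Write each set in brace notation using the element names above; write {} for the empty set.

int(A) = {N}
cl(A)  = {NE,W,E,N,SE,NW,S}
∂A     = {NE,W,E,SE,NW,S}

open subsets of A: {}, {N}; so int(A) = {N}
closure: X∖int(X∖A) = X∖{} = {NE,W,E,N,SE,NW,S}
∂A = {NE,W,E,N,SE,NW,S} minus {N} = {NE,W,E,SE,NW,S}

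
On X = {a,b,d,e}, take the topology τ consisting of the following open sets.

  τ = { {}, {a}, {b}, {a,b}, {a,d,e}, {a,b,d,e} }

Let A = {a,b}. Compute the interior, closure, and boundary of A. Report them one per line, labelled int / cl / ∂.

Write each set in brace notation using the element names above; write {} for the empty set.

open subsets of A: {}, {b}, {a}, {a,b}; so int(A) = {a,b}
closure: X∖int(X∖A) = X∖{} = {a,b,d,e}
∂A = {a,b,d,e} minus {a,b} = {d,e}

int(A) = {a,b}
cl(A)  = {a,b,d,e}
∂A     = {d,e}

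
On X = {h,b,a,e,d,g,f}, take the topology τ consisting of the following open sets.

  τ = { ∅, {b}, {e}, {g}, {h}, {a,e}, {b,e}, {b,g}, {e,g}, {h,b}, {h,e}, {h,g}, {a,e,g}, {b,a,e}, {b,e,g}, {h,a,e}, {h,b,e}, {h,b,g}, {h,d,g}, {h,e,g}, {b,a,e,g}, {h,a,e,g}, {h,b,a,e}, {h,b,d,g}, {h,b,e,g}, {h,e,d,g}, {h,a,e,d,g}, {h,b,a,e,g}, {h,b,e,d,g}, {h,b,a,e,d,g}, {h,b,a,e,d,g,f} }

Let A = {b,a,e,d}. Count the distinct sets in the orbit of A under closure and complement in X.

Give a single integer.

8

closure: X∖int(X∖A) = X∖{h,g} = {b,a,e,d,f}
Let k=closure and c=complement:
  1. A     = {b,a,e,d}
  2. kA    = {b,a,e,d,f}
  3. cA    = {h,g,f}
  4. ckA   = {h,g}
  5. kcA   = {h,d,g,f}
  6. ckcA  = {b,a,e}
  7. kckcA = {b,a,e,f}
  8. ckckcA = {h,d,g}
— saturated at 8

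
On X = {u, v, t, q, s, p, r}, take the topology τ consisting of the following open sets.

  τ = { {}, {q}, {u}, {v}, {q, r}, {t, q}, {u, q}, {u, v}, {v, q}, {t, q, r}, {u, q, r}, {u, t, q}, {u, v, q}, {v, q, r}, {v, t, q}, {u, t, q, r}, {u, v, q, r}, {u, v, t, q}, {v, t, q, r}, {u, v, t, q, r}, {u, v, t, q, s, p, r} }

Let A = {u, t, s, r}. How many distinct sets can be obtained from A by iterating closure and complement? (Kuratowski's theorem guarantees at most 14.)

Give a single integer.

8

cl via duality: int({v, q, p}) = {v, q}, so X∖{v, q} = {u, t, s, p, r}
Write k for closure, c for complement:
  1. A     = {u, t, s, r}
  2. kA    = {u, t, s, p, r}
  3. cA    = {v, q, p}
  4. ckA   = {v, q}
  5. kcA   = {v, t, q, s, p, r}
  6. ckcA  = {u}
  7. kckcA = {u, s, p}
  8. ckckcA = {v, t, q, r}
applying k or c yields no new set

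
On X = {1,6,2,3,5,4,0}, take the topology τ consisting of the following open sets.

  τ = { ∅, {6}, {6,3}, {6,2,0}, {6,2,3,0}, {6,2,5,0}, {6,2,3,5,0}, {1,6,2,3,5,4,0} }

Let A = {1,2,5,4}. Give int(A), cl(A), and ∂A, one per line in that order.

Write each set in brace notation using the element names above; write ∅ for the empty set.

opens ⊆ A: ∅; union → int = ∅
complement {6,3,0}; its interior {6,3}; cl(A) = X∖{6,3} = {1,2,5,4,0}
boundary = {1,2,5,4,0} ∖ ∅ = {1,2,5,4,0}

int(A) = ∅
cl(A)  = {1,2,5,4,0}
∂A     = {1,2,5,4,0}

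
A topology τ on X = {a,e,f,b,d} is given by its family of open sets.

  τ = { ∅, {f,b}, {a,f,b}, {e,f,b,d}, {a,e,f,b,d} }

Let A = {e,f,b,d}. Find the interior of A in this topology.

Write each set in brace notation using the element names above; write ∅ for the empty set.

{e,f,b,d}

U open, U⊆A: ∅, {f,b}, {e,f,b,d}. int(A) = ⋃ = {e,f,b,d}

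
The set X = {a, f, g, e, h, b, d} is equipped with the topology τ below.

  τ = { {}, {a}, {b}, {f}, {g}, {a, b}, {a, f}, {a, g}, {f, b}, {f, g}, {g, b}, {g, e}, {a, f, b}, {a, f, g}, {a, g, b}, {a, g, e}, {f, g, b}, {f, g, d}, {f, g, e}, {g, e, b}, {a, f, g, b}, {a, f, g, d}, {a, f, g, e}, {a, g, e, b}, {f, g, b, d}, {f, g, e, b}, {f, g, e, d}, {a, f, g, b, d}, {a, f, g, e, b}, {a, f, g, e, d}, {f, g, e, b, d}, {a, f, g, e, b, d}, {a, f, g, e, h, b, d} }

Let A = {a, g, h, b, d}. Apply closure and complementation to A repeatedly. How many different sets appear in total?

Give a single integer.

8

complement {f, e}; its interior {f}; cl(A) = X∖{f} = {a, g, e, h, b, d}
With k = closure, c = complement:
  1. A     = {a, g, h, b, d}
  2. kA    = {a, g, e, h, b, d}
  3. cA    = {f, e}
  4. ckA   = {f}
  5. kcA   = {f, e, h, d}
  6. kckA  = {f, h, d}
  7. ckcA  = {a, g, b}
  8. ckckA = {a, g, e, b}
k, c of each give nothing new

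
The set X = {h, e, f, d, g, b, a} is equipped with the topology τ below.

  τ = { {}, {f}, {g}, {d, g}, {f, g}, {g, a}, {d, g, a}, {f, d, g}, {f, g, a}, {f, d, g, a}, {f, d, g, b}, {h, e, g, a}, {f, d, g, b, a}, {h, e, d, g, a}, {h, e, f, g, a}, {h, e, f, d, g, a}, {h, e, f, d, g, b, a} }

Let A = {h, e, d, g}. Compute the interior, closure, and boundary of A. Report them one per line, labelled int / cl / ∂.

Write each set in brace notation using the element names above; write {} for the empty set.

U open, U⊆A: {}, {g}, {d, g}. int(A) = ⋃ = {d, g}
X∖A={f, b, a}, int(X∖A)={f}, hence cl(A)={h, e, d, g, b, a}
∂A: remove int from cl → {h, e, b, a}

int(A) = {d, g}
cl(A)  = {h, e, d, g, b, a}
∂A     = {h, e, b, a}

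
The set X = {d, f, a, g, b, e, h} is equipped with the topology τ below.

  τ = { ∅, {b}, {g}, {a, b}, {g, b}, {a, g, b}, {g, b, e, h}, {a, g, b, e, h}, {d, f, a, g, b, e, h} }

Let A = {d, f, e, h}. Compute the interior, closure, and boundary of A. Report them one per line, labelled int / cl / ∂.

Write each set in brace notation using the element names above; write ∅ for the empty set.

opens ⊆ A: ∅; union → int = ∅
complement {a, g, b}; its interior {a, g, b}; cl(A) = X∖{a, g, b} = {d, f, e, h}
boundary = {d, f, e, h} ∖ ∅ = {d, f, e, h}

int(A) = ∅
cl(A)  = {d, f, e, h}
∂A     = {d, f, e, h}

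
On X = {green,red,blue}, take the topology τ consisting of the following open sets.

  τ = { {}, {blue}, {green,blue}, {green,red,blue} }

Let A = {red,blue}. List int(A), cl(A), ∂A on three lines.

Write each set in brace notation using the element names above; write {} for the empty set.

int(A) = {blue}
cl(A)  = {green,red,blue}
∂A     = {green,red}

interior: largest open inside A is {blue} (from {}, {blue})
cl via duality: int({green}) = {}, so X∖{} = {green,red,blue}
cl∖int = {green,red}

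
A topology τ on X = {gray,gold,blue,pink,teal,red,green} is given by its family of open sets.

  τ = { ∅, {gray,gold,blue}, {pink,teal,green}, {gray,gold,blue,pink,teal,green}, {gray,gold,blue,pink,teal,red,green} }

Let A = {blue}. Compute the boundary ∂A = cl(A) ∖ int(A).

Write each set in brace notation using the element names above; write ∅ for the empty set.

{gray,gold,blue,red}

U open, U⊆A: ∅. int(A) = ⋃ = ∅
X∖A={gray,gold,pink,teal,red,green}, int(X∖A)={pink,teal,green}, hence cl(A)={gray,gold,blue,red}
∂A: remove int from cl → {gray,gold,blue,red}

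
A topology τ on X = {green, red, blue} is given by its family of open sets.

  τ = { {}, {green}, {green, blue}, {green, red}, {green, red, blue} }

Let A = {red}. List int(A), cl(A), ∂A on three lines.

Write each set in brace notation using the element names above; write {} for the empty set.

int(A) = {}
cl(A)  = {red}
∂A     = {red}

opens ⊆ A: {}; union → int = {}
complement {green, blue}; its interior {green, blue}; cl(A) = X∖{green, blue} = {red}
boundary = {red} ∖ {} = {red}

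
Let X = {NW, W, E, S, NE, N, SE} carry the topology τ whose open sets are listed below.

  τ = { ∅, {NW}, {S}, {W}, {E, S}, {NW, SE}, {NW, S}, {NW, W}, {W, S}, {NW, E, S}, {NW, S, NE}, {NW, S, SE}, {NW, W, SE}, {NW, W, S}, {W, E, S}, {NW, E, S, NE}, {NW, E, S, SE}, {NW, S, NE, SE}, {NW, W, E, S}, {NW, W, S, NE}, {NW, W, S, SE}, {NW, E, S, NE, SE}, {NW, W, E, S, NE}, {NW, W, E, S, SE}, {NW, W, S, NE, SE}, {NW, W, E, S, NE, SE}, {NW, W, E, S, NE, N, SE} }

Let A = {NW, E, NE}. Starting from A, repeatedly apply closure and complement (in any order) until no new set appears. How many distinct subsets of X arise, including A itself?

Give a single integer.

X∖A={W, S, N, SE}, int(X∖A)={W, S}, hence cl(A)={NW, E, NE, N, SE}
Orbit (k=closure, c=complement):
  1. A     = {NW, E, NE}
  2. kA    = {NW, E, NE, N, SE}
  3. cA    = {W, S, N, SE}
  4. ckA   = {W, S}
  5. kcA   = {W, E, S, NE, N, SE}
  6. kckA  = {W, E, S, NE, N}
  7. ckcA  = {NW}
  8. ckckA = {NW, SE}
  9. kckcA = {NW, NE, N, SE}
  10. ckckcA = {W, E, S}
(closed under both — stop)

10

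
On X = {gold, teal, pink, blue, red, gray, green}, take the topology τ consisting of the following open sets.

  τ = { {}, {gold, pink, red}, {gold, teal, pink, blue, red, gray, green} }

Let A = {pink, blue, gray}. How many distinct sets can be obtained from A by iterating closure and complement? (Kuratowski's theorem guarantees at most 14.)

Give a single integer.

cl via duality: int({gold, teal, red, green}) = {}, so X∖{} = {gold, teal, pink, blue, red, gray, green}
Write k for closure, c for complement:
  1. A     = {pink, blue, gray}
  2. kA    = {gold, teal, pink, blue, red, gray, green}
  3. cA    = {gold, teal, red, green}
  4. ckA   = {}
applying k or c yields no new set

4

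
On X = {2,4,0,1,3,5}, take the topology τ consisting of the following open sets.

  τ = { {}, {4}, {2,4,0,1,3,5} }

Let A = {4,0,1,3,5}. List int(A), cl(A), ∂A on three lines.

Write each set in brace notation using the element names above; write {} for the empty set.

int(A) = {4}
cl(A)  = {2,4,0,1,3,5}
∂A     = {2,0,1,3,5}

open subsets of A: {}, {4}; so int(A) = {4}
closure: X∖int(X∖A) = X∖{} = {2,4,0,1,3,5}
∂A = {2,4,0,1,3,5} minus {4} = {2,0,1,3,5}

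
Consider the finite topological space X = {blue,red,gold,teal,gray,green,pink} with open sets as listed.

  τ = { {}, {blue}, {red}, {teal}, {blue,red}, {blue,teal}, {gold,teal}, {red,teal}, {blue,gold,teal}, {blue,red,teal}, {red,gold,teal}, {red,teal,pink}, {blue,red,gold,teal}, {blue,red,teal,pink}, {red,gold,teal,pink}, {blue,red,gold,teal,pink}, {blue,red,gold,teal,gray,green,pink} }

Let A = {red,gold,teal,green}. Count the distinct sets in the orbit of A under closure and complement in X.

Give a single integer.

X∖A={blue,gray,pink}, int(X∖A)={blue}, hence cl(A)={red,gold,teal,gray,green,pink}
Orbit (k=closure, c=complement):
  1. A     = {red,gold,teal,green}
  2. kA    = {red,gold,teal,gray,green,pink}
  3. cA    = {blue,gray,pink}
  4. ckA   = {blue}
  5. kcA   = {blue,gray,green,pink}
  6. kckA  = {blue,gray,green}
  7. ckcA  = {red,gold,teal}
  8. ckckA = {red,gold,teal,pink}
(closed under both — stop)

8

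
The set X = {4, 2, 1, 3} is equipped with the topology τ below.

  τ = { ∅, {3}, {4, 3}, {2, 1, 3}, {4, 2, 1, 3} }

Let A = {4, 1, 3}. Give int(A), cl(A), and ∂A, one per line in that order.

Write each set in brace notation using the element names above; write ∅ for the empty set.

int(A) = {4, 3}
cl(A)  = {4, 2, 1, 3}
∂A     = {2, 1}

open subsets of A: ∅, {3}, {4, 3}; so int(A) = {4, 3}
closure: X∖int(X∖A) = X∖∅ = {4, 2, 1, 3}
∂A = {4, 2, 1, 3} minus {4, 3} = {2, 1}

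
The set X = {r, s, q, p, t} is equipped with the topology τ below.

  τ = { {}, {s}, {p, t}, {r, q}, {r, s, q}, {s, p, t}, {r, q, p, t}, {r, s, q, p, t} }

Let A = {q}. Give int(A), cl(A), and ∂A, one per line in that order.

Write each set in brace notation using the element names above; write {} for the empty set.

opens ⊆ A: {}; union → int = {}
complement {r, s, p, t}; its interior {s, p, t}; cl(A) = X∖{s, p, t} = {r, q}
boundary = {r, q} ∖ {} = {r, q}

int(A) = {}
cl(A)  = {r, q}
∂A     = {r, q}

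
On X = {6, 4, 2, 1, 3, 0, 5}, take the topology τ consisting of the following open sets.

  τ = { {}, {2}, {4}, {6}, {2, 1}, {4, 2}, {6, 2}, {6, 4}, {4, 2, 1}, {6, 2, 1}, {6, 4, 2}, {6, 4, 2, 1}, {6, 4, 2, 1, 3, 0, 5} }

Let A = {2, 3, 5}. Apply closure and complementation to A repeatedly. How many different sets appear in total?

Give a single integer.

8

X∖A={6, 4, 1, 0}, int(X∖A)={6, 4}, hence cl(A)={2, 1, 3, 0, 5}
Orbit (k=closure, c=complement):
  1. A     = {2, 3, 5}
  2. kA    = {2, 1, 3, 0, 5}
  3. cA    = {6, 4, 1, 0}
  4. ckA   = {6, 4}
  5. kcA   = {6, 4, 1, 3, 0, 5}
  6. kckA  = {6, 4, 3, 0, 5}
  7. ckcA  = {2}
  8. ckckA = {2, 1}
(closed under both — stop)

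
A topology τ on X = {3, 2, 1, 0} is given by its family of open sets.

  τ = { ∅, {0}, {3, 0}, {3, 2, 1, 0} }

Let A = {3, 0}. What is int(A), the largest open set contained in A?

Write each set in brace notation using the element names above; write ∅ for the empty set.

open subsets of A: ∅, {0}, {3, 0}; so int(A) = {3, 0}

{3, 0}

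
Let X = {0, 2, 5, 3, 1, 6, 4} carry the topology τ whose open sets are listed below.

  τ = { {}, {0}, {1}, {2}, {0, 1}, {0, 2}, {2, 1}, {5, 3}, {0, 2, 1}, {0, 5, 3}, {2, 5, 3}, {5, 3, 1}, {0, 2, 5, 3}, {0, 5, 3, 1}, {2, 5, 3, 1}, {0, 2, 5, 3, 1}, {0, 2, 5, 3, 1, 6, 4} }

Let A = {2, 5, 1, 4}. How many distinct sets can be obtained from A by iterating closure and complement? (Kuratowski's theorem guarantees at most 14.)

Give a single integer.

10

complement {0, 3, 6}; its interior {0}; cl(A) = X∖{0} = {2, 5, 3, 1, 6, 4}
With k = closure, c = complement:
  1. A     = {2, 5, 1, 4}
  2. kA    = {2, 5, 3, 1, 6, 4}
  3. cA    = {0, 3, 6}
  4. ckA   = {0}
  5. kcA   = {0, 5, 3, 6, 4}
  6. kckA  = {0, 6, 4}
  7. ckcA  = {2, 1}
  8. ckckA = {2, 5, 3, 1}
  9. kckcA = {2, 1, 6, 4}
  10. ckckcA = {0, 5, 3}
k, c of each give nothing new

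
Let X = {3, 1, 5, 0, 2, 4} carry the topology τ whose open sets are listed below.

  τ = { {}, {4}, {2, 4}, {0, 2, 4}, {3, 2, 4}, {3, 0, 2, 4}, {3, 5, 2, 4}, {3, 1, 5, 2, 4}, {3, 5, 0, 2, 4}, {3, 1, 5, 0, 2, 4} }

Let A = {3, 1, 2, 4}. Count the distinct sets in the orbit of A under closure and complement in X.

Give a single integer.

complement {5, 0}; its interior {}; cl(A) = X∖{} = {3, 1, 5, 0, 2, 4}
With k = closure, c = complement:
  1. A     = {3, 1, 2, 4}
  2. kA    = {3, 1, 5, 0, 2, 4}
  3. cA    = {5, 0}
  4. ckA   = {}
  5. kcA   = {1, 5, 0}
  6. ckcA  = {3, 2, 4}
k, c of each give nothing new

6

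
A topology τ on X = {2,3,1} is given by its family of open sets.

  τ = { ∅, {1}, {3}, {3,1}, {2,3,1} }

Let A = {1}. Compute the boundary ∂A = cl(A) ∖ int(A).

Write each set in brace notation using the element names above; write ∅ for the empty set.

{2}

opens ⊆ A: ∅, {1}; union → int = {1}
complement {2,3}; its interior {3}; cl(A) = X∖{3} = {2,1}
boundary = {2,1} ∖ {1} = {2}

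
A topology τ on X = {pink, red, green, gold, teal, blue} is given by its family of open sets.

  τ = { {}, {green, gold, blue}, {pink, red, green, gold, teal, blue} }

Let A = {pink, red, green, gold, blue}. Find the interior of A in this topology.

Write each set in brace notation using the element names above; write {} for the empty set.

{green, gold, blue}

opens ⊆ A: {}, {green, gold, blue}; union → int = {green, gold, blue}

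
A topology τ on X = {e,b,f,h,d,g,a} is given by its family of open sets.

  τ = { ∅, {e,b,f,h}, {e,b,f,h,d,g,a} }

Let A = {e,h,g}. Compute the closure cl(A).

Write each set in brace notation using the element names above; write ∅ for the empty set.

X∖A={b,f,d,a}, int(X∖A)=∅, hence cl(A)={e,b,f,h,d,g,a}

{e,b,f,h,d,g,a}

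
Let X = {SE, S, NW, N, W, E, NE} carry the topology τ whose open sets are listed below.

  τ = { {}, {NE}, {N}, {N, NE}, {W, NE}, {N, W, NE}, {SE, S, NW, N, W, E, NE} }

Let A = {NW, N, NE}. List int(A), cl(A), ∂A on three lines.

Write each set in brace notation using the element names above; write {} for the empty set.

int(A) = {N, NE}
cl(A)  = {SE, S, NW, N, W, E, NE}
∂A     = {SE, S, NW, W, E}

open subsets of A: {}, {NE}, {N}, {N, NE}; so int(A) = {N, NE}
closure: X∖int(X∖A) = X∖{} = {SE, S, NW, N, W, E, NE}
∂A = {SE, S, NW, N, W, E, NE} minus {N, NE} = {SE, S, NW, W, E}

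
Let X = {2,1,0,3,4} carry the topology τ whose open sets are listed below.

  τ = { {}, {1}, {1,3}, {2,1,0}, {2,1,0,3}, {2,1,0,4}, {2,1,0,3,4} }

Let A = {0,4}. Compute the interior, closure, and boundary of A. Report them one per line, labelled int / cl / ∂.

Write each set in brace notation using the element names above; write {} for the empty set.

opens ⊆ A: {}; union → int = {}
complement {2,1,3}; its interior {1,3}; cl(A) = X∖{1,3} = {2,0,4}
boundary = {2,0,4} ∖ {} = {2,0,4}

int(A) = {}
cl(A)  = {2,0,4}
∂A     = {2,0,4}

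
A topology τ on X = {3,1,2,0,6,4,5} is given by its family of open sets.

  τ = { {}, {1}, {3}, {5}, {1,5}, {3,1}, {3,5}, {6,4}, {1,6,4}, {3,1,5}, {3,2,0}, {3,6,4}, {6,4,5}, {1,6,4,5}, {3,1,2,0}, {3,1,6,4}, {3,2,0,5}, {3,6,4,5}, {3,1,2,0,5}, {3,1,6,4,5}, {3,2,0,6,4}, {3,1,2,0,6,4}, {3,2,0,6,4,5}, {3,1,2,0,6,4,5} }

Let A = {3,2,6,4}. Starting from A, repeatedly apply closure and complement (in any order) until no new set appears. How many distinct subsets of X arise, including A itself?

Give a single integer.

6

closure: X∖int(X∖A) = X∖{1,5} = {3,2,0,6,4}
Let k=closure and c=complement:
  1. A     = {3,2,6,4}
  2. kA    = {3,2,0,6,4}
  3. cA    = {1,0,5}
  4. ckA   = {1,5}
  5. kcA   = {1,2,0,5}
  6. ckcA  = {3,6,4}
— saturated at 6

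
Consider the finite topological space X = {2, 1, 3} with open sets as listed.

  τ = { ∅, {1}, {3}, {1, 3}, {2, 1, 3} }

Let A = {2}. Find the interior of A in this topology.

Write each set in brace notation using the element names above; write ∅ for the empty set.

∅

opens ⊆ A: ∅; union → int = ∅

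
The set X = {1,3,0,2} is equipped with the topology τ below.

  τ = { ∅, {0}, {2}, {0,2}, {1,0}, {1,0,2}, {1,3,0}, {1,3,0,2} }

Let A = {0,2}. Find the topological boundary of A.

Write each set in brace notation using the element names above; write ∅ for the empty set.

opens ⊆ A: ∅, {0}, {2}, {0,2}; union → int = {0,2}
complement {1,3}; its interior ∅; cl(A) = X∖∅ = {1,3,0,2}
boundary = {1,3,0,2} ∖ {0,2} = {1,3}

{1,3}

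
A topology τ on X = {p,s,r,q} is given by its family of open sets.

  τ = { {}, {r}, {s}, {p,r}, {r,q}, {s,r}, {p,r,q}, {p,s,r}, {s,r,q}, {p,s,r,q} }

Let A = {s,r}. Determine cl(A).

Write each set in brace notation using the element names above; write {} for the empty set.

cl via duality: int({p,q}) = {}, so X∖{} = {p,s,r,q}

{p,s,r,q}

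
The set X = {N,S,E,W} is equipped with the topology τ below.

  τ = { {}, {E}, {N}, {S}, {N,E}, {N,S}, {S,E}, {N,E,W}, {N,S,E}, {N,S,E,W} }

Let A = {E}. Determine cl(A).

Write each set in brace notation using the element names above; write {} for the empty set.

{E,W}

complement {N,S,W}; its interior {N,S}; cl(A) = X∖{N,S} = {E,W}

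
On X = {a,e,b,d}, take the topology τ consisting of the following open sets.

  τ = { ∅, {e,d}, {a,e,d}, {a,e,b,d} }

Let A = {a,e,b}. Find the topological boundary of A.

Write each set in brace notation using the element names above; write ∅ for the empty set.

opens ⊆ A: ∅; union → int = ∅
complement {d}; its interior ∅; cl(A) = X∖∅ = {a,e,b,d}
boundary = {a,e,b,d} ∖ ∅ = {a,e,b,d}

{a,e,b,d}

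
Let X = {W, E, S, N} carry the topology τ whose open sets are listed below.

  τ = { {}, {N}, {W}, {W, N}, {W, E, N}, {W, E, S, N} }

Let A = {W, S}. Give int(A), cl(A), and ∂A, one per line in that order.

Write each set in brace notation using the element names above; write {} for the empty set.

int(A) = {W}
cl(A)  = {W, E, S}
∂A     = {E, S}

opens ⊆ A: {}, {W}; union → int = {W}
complement {E, N}; its interior {N}; cl(A) = X∖{N} = {W, E, S}
boundary = {W, E, S} ∖ {W} = {E, S}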